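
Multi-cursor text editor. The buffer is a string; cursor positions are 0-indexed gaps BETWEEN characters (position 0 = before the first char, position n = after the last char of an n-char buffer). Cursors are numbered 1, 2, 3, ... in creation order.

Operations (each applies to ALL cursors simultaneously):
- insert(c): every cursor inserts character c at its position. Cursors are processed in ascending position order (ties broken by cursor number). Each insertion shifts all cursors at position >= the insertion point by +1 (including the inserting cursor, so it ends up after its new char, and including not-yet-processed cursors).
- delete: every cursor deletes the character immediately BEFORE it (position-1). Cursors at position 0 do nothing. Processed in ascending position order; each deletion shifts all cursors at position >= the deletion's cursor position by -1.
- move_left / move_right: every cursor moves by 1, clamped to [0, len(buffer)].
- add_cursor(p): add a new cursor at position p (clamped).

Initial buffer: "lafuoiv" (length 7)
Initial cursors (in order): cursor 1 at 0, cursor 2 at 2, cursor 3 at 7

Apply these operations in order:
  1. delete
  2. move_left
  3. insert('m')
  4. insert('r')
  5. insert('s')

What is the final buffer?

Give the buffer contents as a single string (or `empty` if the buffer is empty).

Answer: mmrrsslfuomrsi

Derivation:
After op 1 (delete): buffer="lfuoi" (len 5), cursors c1@0 c2@1 c3@5, authorship .....
After op 2 (move_left): buffer="lfuoi" (len 5), cursors c1@0 c2@0 c3@4, authorship .....
After op 3 (insert('m')): buffer="mmlfuomi" (len 8), cursors c1@2 c2@2 c3@7, authorship 12....3.
After op 4 (insert('r')): buffer="mmrrlfuomri" (len 11), cursors c1@4 c2@4 c3@10, authorship 1212....33.
After op 5 (insert('s')): buffer="mmrrsslfuomrsi" (len 14), cursors c1@6 c2@6 c3@13, authorship 121212....333.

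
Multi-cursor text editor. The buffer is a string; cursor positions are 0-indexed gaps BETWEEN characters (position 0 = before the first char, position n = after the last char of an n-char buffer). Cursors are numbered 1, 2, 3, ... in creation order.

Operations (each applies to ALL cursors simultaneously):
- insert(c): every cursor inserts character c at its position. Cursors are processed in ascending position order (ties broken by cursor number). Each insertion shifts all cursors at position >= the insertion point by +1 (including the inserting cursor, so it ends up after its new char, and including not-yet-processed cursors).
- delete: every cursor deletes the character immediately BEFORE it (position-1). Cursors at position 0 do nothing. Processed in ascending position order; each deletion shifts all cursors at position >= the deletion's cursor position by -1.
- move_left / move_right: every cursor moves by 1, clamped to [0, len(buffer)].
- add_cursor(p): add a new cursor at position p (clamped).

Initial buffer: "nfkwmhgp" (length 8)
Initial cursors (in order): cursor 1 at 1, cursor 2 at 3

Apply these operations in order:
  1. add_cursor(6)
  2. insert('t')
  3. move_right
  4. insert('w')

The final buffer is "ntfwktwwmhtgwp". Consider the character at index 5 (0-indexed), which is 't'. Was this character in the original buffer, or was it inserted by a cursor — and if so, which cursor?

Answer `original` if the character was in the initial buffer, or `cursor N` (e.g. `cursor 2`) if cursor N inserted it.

Answer: cursor 2

Derivation:
After op 1 (add_cursor(6)): buffer="nfkwmhgp" (len 8), cursors c1@1 c2@3 c3@6, authorship ........
After op 2 (insert('t')): buffer="ntfktwmhtgp" (len 11), cursors c1@2 c2@5 c3@9, authorship .1..2...3..
After op 3 (move_right): buffer="ntfktwmhtgp" (len 11), cursors c1@3 c2@6 c3@10, authorship .1..2...3..
After op 4 (insert('w')): buffer="ntfwktwwmhtgwp" (len 14), cursors c1@4 c2@8 c3@13, authorship .1.1.2.2..3.3.
Authorship (.=original, N=cursor N): . 1 . 1 . 2 . 2 . . 3 . 3 .
Index 5: author = 2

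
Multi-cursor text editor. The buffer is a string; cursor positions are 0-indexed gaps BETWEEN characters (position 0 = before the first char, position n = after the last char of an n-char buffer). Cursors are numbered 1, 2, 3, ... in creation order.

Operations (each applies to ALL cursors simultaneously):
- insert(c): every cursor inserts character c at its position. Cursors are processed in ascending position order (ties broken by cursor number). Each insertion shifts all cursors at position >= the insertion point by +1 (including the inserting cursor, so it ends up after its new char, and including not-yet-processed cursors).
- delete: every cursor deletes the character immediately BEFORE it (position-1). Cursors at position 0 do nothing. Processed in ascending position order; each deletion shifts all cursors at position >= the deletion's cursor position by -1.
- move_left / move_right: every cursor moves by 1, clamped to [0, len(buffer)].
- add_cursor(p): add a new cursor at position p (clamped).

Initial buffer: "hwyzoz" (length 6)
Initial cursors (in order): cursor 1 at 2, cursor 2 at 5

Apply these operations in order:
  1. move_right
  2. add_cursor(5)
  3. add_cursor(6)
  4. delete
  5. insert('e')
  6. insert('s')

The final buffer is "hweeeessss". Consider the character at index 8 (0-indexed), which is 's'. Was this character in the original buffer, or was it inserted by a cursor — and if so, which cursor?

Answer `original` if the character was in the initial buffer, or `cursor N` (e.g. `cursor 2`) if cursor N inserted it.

Answer: cursor 3

Derivation:
After op 1 (move_right): buffer="hwyzoz" (len 6), cursors c1@3 c2@6, authorship ......
After op 2 (add_cursor(5)): buffer="hwyzoz" (len 6), cursors c1@3 c3@5 c2@6, authorship ......
After op 3 (add_cursor(6)): buffer="hwyzoz" (len 6), cursors c1@3 c3@5 c2@6 c4@6, authorship ......
After op 4 (delete): buffer="hw" (len 2), cursors c1@2 c2@2 c3@2 c4@2, authorship ..
After op 5 (insert('e')): buffer="hweeee" (len 6), cursors c1@6 c2@6 c3@6 c4@6, authorship ..1234
After op 6 (insert('s')): buffer="hweeeessss" (len 10), cursors c1@10 c2@10 c3@10 c4@10, authorship ..12341234
Authorship (.=original, N=cursor N): . . 1 2 3 4 1 2 3 4
Index 8: author = 3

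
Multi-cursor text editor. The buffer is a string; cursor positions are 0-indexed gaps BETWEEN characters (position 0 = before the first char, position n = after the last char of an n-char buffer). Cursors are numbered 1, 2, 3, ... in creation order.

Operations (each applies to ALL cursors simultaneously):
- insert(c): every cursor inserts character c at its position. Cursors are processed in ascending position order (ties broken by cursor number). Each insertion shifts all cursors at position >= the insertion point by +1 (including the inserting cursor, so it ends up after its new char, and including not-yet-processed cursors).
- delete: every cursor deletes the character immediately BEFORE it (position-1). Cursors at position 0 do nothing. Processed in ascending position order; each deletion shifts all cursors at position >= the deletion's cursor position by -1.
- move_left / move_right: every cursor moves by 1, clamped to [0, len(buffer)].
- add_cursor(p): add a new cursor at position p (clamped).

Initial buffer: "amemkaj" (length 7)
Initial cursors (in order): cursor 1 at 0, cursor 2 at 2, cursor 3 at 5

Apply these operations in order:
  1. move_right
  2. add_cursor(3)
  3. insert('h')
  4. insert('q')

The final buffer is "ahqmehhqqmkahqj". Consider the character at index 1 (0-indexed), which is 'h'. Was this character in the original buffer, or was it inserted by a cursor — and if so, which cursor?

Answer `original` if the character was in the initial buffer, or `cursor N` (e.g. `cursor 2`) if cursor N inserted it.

After op 1 (move_right): buffer="amemkaj" (len 7), cursors c1@1 c2@3 c3@6, authorship .......
After op 2 (add_cursor(3)): buffer="amemkaj" (len 7), cursors c1@1 c2@3 c4@3 c3@6, authorship .......
After op 3 (insert('h')): buffer="ahmehhmkahj" (len 11), cursors c1@2 c2@6 c4@6 c3@10, authorship .1..24...3.
After op 4 (insert('q')): buffer="ahqmehhqqmkahqj" (len 15), cursors c1@3 c2@9 c4@9 c3@14, authorship .11..2424...33.
Authorship (.=original, N=cursor N): . 1 1 . . 2 4 2 4 . . . 3 3 .
Index 1: author = 1

Answer: cursor 1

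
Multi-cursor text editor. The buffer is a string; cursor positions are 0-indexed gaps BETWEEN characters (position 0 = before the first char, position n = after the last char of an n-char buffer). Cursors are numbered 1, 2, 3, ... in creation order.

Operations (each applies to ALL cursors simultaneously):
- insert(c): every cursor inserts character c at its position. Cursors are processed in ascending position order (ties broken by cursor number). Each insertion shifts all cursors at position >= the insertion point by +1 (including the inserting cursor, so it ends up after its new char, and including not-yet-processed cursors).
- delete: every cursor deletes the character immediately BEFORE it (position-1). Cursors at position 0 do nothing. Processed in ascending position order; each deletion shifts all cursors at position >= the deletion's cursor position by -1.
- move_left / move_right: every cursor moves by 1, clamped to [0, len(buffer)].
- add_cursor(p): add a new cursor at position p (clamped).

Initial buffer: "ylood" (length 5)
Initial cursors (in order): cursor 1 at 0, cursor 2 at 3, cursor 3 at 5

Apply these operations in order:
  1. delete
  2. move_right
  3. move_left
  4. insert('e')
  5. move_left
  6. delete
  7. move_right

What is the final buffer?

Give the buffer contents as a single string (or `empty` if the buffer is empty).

After op 1 (delete): buffer="ylo" (len 3), cursors c1@0 c2@2 c3@3, authorship ...
After op 2 (move_right): buffer="ylo" (len 3), cursors c1@1 c2@3 c3@3, authorship ...
After op 3 (move_left): buffer="ylo" (len 3), cursors c1@0 c2@2 c3@2, authorship ...
After op 4 (insert('e')): buffer="eyleeo" (len 6), cursors c1@1 c2@5 c3@5, authorship 1..23.
After op 5 (move_left): buffer="eyleeo" (len 6), cursors c1@0 c2@4 c3@4, authorship 1..23.
After op 6 (delete): buffer="eyeo" (len 4), cursors c1@0 c2@2 c3@2, authorship 1.3.
After op 7 (move_right): buffer="eyeo" (len 4), cursors c1@1 c2@3 c3@3, authorship 1.3.

Answer: eyeo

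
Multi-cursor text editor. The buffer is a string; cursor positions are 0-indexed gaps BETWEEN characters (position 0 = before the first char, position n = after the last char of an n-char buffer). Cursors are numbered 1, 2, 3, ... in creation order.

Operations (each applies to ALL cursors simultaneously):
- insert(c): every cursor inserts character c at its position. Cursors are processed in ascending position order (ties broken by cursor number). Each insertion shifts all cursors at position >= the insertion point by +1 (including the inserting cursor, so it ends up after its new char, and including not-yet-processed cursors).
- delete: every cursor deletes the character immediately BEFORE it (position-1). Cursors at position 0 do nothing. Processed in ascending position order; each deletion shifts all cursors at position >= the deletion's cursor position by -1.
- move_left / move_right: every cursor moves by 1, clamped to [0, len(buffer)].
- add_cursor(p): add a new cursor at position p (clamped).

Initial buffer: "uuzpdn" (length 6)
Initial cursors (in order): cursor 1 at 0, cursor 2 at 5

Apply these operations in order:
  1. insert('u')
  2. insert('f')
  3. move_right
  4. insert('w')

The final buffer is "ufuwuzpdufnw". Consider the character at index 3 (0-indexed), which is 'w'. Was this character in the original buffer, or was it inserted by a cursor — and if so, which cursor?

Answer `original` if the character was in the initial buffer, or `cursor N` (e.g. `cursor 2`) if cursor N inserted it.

Answer: cursor 1

Derivation:
After op 1 (insert('u')): buffer="uuuzpdun" (len 8), cursors c1@1 c2@7, authorship 1.....2.
After op 2 (insert('f')): buffer="ufuuzpdufn" (len 10), cursors c1@2 c2@9, authorship 11.....22.
After op 3 (move_right): buffer="ufuuzpdufn" (len 10), cursors c1@3 c2@10, authorship 11.....22.
After op 4 (insert('w')): buffer="ufuwuzpdufnw" (len 12), cursors c1@4 c2@12, authorship 11.1....22.2
Authorship (.=original, N=cursor N): 1 1 . 1 . . . . 2 2 . 2
Index 3: author = 1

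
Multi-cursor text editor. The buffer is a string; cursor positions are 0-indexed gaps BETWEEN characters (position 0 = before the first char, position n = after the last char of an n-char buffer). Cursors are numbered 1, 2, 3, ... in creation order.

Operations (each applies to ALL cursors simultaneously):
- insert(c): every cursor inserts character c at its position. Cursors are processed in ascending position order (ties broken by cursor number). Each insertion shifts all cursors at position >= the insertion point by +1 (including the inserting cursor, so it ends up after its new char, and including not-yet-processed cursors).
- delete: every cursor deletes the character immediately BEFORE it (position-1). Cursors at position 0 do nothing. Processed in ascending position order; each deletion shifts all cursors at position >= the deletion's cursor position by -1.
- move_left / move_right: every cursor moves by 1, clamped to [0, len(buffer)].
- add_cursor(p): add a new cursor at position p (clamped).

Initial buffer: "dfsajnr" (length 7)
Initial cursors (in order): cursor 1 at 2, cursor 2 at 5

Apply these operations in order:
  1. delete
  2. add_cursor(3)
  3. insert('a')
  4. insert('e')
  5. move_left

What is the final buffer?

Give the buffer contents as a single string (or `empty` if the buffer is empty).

Answer: daesaaaeenr

Derivation:
After op 1 (delete): buffer="dsanr" (len 5), cursors c1@1 c2@3, authorship .....
After op 2 (add_cursor(3)): buffer="dsanr" (len 5), cursors c1@1 c2@3 c3@3, authorship .....
After op 3 (insert('a')): buffer="dasaaanr" (len 8), cursors c1@2 c2@6 c3@6, authorship .1..23..
After op 4 (insert('e')): buffer="daesaaaeenr" (len 11), cursors c1@3 c2@9 c3@9, authorship .11..2323..
After op 5 (move_left): buffer="daesaaaeenr" (len 11), cursors c1@2 c2@8 c3@8, authorship .11..2323..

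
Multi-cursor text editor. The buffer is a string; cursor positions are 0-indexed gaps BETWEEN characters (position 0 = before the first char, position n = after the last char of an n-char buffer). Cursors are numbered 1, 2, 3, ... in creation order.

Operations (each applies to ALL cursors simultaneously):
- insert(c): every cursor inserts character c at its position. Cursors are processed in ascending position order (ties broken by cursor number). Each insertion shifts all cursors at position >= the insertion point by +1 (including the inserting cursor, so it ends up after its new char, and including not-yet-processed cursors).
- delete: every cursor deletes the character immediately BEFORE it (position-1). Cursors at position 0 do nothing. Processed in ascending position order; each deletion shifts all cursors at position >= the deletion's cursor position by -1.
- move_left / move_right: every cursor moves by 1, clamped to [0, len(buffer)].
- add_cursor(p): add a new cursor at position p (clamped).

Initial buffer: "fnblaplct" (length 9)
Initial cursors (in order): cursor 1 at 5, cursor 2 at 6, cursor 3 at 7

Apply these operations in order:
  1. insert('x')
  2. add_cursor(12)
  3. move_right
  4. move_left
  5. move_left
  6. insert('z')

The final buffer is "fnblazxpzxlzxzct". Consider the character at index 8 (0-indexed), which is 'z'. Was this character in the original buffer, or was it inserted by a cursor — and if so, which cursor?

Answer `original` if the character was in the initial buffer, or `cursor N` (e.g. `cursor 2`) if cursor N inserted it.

After op 1 (insert('x')): buffer="fnblaxpxlxct" (len 12), cursors c1@6 c2@8 c3@10, authorship .....1.2.3..
After op 2 (add_cursor(12)): buffer="fnblaxpxlxct" (len 12), cursors c1@6 c2@8 c3@10 c4@12, authorship .....1.2.3..
After op 3 (move_right): buffer="fnblaxpxlxct" (len 12), cursors c1@7 c2@9 c3@11 c4@12, authorship .....1.2.3..
After op 4 (move_left): buffer="fnblaxpxlxct" (len 12), cursors c1@6 c2@8 c3@10 c4@11, authorship .....1.2.3..
After op 5 (move_left): buffer="fnblaxpxlxct" (len 12), cursors c1@5 c2@7 c3@9 c4@10, authorship .....1.2.3..
After op 6 (insert('z')): buffer="fnblazxpzxlzxzct" (len 16), cursors c1@6 c2@9 c3@12 c4@14, authorship .....11.22.334..
Authorship (.=original, N=cursor N): . . . . . 1 1 . 2 2 . 3 3 4 . .
Index 8: author = 2

Answer: cursor 2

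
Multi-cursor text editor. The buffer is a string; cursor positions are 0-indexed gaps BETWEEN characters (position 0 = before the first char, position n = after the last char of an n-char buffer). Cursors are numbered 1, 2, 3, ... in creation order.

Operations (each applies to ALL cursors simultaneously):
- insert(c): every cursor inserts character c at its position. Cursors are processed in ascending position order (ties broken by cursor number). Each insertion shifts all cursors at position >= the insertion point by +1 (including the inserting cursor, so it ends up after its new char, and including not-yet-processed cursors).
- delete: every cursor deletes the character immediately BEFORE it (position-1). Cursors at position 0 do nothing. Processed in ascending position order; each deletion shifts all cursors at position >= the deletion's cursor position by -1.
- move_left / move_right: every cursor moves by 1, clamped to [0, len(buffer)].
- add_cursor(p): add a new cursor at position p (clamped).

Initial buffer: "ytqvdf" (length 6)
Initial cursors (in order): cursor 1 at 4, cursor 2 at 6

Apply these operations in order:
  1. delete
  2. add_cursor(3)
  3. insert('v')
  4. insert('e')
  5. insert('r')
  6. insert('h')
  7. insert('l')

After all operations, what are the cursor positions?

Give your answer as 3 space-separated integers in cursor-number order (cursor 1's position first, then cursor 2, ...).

After op 1 (delete): buffer="ytqd" (len 4), cursors c1@3 c2@4, authorship ....
After op 2 (add_cursor(3)): buffer="ytqd" (len 4), cursors c1@3 c3@3 c2@4, authorship ....
After op 3 (insert('v')): buffer="ytqvvdv" (len 7), cursors c1@5 c3@5 c2@7, authorship ...13.2
After op 4 (insert('e')): buffer="ytqvveedve" (len 10), cursors c1@7 c3@7 c2@10, authorship ...1313.22
After op 5 (insert('r')): buffer="ytqvveerrdver" (len 13), cursors c1@9 c3@9 c2@13, authorship ...131313.222
After op 6 (insert('h')): buffer="ytqvveerrhhdverh" (len 16), cursors c1@11 c3@11 c2@16, authorship ...13131313.2222
After op 7 (insert('l')): buffer="ytqvveerrhhlldverhl" (len 19), cursors c1@13 c3@13 c2@19, authorship ...1313131313.22222

Answer: 13 19 13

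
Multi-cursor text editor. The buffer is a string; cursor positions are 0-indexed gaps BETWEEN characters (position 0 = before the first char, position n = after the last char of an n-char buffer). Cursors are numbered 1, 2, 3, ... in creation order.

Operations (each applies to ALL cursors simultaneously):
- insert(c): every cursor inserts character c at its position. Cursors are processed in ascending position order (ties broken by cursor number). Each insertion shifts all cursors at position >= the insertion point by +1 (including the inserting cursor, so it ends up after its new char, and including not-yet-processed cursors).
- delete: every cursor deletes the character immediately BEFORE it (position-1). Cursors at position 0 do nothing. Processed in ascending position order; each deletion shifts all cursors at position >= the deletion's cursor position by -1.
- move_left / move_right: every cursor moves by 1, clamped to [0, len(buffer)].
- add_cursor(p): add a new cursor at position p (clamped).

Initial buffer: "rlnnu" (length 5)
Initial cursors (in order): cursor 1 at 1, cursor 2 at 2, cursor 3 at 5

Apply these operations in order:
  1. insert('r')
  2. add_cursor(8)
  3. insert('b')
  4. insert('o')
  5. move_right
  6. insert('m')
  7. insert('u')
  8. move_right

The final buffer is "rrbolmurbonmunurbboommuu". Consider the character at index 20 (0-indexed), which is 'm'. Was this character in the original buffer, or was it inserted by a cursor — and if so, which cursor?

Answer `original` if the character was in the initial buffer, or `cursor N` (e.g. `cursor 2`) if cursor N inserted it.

After op 1 (insert('r')): buffer="rrlrnnur" (len 8), cursors c1@2 c2@4 c3@8, authorship .1.2...3
After op 2 (add_cursor(8)): buffer="rrlrnnur" (len 8), cursors c1@2 c2@4 c3@8 c4@8, authorship .1.2...3
After op 3 (insert('b')): buffer="rrblrbnnurbb" (len 12), cursors c1@3 c2@6 c3@12 c4@12, authorship .11.22...334
After op 4 (insert('o')): buffer="rrbolrbonnurbboo" (len 16), cursors c1@4 c2@8 c3@16 c4@16, authorship .111.222...33434
After op 5 (move_right): buffer="rrbolrbonnurbboo" (len 16), cursors c1@5 c2@9 c3@16 c4@16, authorship .111.222...33434
After op 6 (insert('m')): buffer="rrbolmrbonmnurbboomm" (len 20), cursors c1@6 c2@11 c3@20 c4@20, authorship .111.1222.2..3343434
After op 7 (insert('u')): buffer="rrbolmurbonmunurbboommuu" (len 24), cursors c1@7 c2@13 c3@24 c4@24, authorship .111.11222.22..334343434
After op 8 (move_right): buffer="rrbolmurbonmunurbboommuu" (len 24), cursors c1@8 c2@14 c3@24 c4@24, authorship .111.11222.22..334343434
Authorship (.=original, N=cursor N): . 1 1 1 . 1 1 2 2 2 . 2 2 . . 3 3 4 3 4 3 4 3 4
Index 20: author = 3

Answer: cursor 3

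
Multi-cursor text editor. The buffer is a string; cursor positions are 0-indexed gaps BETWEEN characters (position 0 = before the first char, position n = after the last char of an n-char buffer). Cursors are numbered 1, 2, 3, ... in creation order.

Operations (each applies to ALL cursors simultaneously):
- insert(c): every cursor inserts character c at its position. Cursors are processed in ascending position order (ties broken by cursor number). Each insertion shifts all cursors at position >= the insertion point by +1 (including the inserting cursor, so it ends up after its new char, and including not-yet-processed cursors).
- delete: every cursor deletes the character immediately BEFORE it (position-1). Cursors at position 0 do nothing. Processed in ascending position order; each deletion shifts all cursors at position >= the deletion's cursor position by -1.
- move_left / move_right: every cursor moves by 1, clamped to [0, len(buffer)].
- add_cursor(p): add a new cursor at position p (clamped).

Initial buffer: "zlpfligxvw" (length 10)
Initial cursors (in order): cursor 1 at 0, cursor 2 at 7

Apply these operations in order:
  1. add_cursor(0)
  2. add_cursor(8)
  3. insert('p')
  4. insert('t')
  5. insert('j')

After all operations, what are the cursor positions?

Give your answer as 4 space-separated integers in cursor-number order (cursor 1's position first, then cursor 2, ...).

Answer: 6 16 6 20

Derivation:
After op 1 (add_cursor(0)): buffer="zlpfligxvw" (len 10), cursors c1@0 c3@0 c2@7, authorship ..........
After op 2 (add_cursor(8)): buffer="zlpfligxvw" (len 10), cursors c1@0 c3@0 c2@7 c4@8, authorship ..........
After op 3 (insert('p')): buffer="ppzlpfligpxpvw" (len 14), cursors c1@2 c3@2 c2@10 c4@12, authorship 13.......2.4..
After op 4 (insert('t')): buffer="ppttzlpfligptxptvw" (len 18), cursors c1@4 c3@4 c2@13 c4@16, authorship 1313.......22.44..
After op 5 (insert('j')): buffer="ppttjjzlpfligptjxptjvw" (len 22), cursors c1@6 c3@6 c2@16 c4@20, authorship 131313.......222.444..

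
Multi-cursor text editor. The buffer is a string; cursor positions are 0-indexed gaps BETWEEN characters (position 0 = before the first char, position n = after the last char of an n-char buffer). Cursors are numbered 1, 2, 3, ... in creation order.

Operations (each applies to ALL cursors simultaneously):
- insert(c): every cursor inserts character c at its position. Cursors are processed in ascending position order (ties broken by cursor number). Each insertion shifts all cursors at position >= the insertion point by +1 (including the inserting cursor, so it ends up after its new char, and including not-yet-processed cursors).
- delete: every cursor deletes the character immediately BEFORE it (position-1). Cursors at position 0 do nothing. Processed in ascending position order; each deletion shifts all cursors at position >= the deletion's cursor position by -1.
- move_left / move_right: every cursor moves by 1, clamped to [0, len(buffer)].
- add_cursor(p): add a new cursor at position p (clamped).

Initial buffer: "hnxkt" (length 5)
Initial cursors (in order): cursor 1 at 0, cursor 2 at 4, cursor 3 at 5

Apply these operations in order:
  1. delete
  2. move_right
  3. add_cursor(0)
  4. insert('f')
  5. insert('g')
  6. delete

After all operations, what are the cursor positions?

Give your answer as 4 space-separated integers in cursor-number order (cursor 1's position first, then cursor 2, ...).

After op 1 (delete): buffer="hnx" (len 3), cursors c1@0 c2@3 c3@3, authorship ...
After op 2 (move_right): buffer="hnx" (len 3), cursors c1@1 c2@3 c3@3, authorship ...
After op 3 (add_cursor(0)): buffer="hnx" (len 3), cursors c4@0 c1@1 c2@3 c3@3, authorship ...
After op 4 (insert('f')): buffer="fhfnxff" (len 7), cursors c4@1 c1@3 c2@7 c3@7, authorship 4.1..23
After op 5 (insert('g')): buffer="fghfgnxffgg" (len 11), cursors c4@2 c1@5 c2@11 c3@11, authorship 44.11..2323
After op 6 (delete): buffer="fhfnxff" (len 7), cursors c4@1 c1@3 c2@7 c3@7, authorship 4.1..23

Answer: 3 7 7 1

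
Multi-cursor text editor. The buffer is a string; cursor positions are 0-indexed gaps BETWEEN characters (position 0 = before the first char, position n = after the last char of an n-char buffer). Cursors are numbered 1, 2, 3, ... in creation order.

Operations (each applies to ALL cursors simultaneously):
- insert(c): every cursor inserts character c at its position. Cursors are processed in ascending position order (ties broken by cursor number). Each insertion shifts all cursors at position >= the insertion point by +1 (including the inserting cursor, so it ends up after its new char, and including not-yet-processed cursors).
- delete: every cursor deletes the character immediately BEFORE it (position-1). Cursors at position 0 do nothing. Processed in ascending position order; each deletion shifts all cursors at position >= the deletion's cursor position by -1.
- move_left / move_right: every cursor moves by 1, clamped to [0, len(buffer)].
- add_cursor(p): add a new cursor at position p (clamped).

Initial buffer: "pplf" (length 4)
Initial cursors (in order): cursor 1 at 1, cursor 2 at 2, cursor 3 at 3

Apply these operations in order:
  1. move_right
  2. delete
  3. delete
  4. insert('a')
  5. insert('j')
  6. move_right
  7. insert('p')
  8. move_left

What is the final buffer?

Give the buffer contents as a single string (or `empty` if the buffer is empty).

After op 1 (move_right): buffer="pplf" (len 4), cursors c1@2 c2@3 c3@4, authorship ....
After op 2 (delete): buffer="p" (len 1), cursors c1@1 c2@1 c3@1, authorship .
After op 3 (delete): buffer="" (len 0), cursors c1@0 c2@0 c3@0, authorship 
After op 4 (insert('a')): buffer="aaa" (len 3), cursors c1@3 c2@3 c3@3, authorship 123
After op 5 (insert('j')): buffer="aaajjj" (len 6), cursors c1@6 c2@6 c3@6, authorship 123123
After op 6 (move_right): buffer="aaajjj" (len 6), cursors c1@6 c2@6 c3@6, authorship 123123
After op 7 (insert('p')): buffer="aaajjjppp" (len 9), cursors c1@9 c2@9 c3@9, authorship 123123123
After op 8 (move_left): buffer="aaajjjppp" (len 9), cursors c1@8 c2@8 c3@8, authorship 123123123

Answer: aaajjjppp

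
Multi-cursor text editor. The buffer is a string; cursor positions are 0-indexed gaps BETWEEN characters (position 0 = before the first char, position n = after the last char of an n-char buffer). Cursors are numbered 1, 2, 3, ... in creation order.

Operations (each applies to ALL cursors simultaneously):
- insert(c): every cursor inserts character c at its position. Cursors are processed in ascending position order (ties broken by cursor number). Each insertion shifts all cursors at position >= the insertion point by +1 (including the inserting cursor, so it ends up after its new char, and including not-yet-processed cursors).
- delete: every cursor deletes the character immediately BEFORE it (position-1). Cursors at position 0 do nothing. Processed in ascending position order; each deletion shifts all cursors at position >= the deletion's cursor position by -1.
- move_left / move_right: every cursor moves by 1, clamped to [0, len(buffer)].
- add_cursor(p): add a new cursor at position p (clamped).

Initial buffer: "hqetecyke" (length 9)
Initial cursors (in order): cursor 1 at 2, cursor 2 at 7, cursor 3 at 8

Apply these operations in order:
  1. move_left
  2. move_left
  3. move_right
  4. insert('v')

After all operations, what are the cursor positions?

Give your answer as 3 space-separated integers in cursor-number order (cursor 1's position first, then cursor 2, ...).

After op 1 (move_left): buffer="hqetecyke" (len 9), cursors c1@1 c2@6 c3@7, authorship .........
After op 2 (move_left): buffer="hqetecyke" (len 9), cursors c1@0 c2@5 c3@6, authorship .........
After op 3 (move_right): buffer="hqetecyke" (len 9), cursors c1@1 c2@6 c3@7, authorship .........
After op 4 (insert('v')): buffer="hvqetecvyvke" (len 12), cursors c1@2 c2@8 c3@10, authorship .1.....2.3..

Answer: 2 8 10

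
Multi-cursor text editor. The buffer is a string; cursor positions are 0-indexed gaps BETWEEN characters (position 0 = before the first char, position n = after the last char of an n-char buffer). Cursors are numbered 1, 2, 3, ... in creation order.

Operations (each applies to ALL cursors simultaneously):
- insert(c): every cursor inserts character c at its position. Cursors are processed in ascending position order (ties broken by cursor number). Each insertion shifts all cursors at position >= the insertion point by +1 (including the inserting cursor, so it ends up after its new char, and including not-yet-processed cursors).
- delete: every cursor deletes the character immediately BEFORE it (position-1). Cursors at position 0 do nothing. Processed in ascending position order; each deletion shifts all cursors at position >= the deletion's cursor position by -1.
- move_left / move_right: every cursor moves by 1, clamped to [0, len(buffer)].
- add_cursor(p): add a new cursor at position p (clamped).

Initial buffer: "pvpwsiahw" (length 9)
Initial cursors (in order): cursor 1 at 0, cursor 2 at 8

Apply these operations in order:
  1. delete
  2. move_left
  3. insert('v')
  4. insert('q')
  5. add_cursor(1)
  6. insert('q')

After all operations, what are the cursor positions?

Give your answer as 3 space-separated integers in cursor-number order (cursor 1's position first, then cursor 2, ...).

After op 1 (delete): buffer="pvpwsiaw" (len 8), cursors c1@0 c2@7, authorship ........
After op 2 (move_left): buffer="pvpwsiaw" (len 8), cursors c1@0 c2@6, authorship ........
After op 3 (insert('v')): buffer="vpvpwsivaw" (len 10), cursors c1@1 c2@8, authorship 1......2..
After op 4 (insert('q')): buffer="vqpvpwsivqaw" (len 12), cursors c1@2 c2@10, authorship 11......22..
After op 5 (add_cursor(1)): buffer="vqpvpwsivqaw" (len 12), cursors c3@1 c1@2 c2@10, authorship 11......22..
After op 6 (insert('q')): buffer="vqqqpvpwsivqqaw" (len 15), cursors c3@2 c1@4 c2@13, authorship 1311......222..

Answer: 4 13 2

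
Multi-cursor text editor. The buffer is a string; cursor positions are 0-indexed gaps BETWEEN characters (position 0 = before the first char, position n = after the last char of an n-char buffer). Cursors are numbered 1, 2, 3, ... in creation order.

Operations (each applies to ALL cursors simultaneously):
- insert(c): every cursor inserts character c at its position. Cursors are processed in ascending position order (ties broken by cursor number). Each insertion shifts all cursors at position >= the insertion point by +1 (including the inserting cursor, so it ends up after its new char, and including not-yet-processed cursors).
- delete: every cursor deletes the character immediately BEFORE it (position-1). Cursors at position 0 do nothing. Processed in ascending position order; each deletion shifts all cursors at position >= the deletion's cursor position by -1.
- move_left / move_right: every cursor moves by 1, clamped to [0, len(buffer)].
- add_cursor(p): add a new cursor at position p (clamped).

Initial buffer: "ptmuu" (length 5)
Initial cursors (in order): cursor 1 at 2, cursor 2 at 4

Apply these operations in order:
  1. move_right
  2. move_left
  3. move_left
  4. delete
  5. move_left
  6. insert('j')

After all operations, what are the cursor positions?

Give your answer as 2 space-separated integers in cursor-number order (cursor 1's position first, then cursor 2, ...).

Answer: 2 2

Derivation:
After op 1 (move_right): buffer="ptmuu" (len 5), cursors c1@3 c2@5, authorship .....
After op 2 (move_left): buffer="ptmuu" (len 5), cursors c1@2 c2@4, authorship .....
After op 3 (move_left): buffer="ptmuu" (len 5), cursors c1@1 c2@3, authorship .....
After op 4 (delete): buffer="tuu" (len 3), cursors c1@0 c2@1, authorship ...
After op 5 (move_left): buffer="tuu" (len 3), cursors c1@0 c2@0, authorship ...
After op 6 (insert('j')): buffer="jjtuu" (len 5), cursors c1@2 c2@2, authorship 12...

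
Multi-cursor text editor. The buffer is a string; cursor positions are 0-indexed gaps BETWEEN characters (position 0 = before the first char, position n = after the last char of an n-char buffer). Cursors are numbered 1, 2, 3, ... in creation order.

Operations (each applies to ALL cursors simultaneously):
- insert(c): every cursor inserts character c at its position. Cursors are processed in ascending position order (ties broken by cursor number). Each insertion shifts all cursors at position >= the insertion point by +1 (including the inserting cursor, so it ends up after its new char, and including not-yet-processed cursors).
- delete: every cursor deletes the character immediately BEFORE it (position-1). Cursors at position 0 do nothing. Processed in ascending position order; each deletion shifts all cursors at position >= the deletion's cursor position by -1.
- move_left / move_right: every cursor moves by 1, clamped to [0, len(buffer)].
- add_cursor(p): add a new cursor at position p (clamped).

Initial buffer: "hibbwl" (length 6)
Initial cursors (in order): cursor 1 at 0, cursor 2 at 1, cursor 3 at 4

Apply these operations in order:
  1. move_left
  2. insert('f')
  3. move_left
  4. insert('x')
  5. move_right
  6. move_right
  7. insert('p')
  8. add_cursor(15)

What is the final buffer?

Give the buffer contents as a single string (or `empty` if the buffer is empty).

Answer: fxxfhppibxfbpwl

Derivation:
After op 1 (move_left): buffer="hibbwl" (len 6), cursors c1@0 c2@0 c3@3, authorship ......
After op 2 (insert('f')): buffer="ffhibfbwl" (len 9), cursors c1@2 c2@2 c3@6, authorship 12...3...
After op 3 (move_left): buffer="ffhibfbwl" (len 9), cursors c1@1 c2@1 c3@5, authorship 12...3...
After op 4 (insert('x')): buffer="fxxfhibxfbwl" (len 12), cursors c1@3 c2@3 c3@8, authorship 1122...33...
After op 5 (move_right): buffer="fxxfhibxfbwl" (len 12), cursors c1@4 c2@4 c3@9, authorship 1122...33...
After op 6 (move_right): buffer="fxxfhibxfbwl" (len 12), cursors c1@5 c2@5 c3@10, authorship 1122...33...
After op 7 (insert('p')): buffer="fxxfhppibxfbpwl" (len 15), cursors c1@7 c2@7 c3@13, authorship 1122.12..33.3..
After op 8 (add_cursor(15)): buffer="fxxfhppibxfbpwl" (len 15), cursors c1@7 c2@7 c3@13 c4@15, authorship 1122.12..33.3..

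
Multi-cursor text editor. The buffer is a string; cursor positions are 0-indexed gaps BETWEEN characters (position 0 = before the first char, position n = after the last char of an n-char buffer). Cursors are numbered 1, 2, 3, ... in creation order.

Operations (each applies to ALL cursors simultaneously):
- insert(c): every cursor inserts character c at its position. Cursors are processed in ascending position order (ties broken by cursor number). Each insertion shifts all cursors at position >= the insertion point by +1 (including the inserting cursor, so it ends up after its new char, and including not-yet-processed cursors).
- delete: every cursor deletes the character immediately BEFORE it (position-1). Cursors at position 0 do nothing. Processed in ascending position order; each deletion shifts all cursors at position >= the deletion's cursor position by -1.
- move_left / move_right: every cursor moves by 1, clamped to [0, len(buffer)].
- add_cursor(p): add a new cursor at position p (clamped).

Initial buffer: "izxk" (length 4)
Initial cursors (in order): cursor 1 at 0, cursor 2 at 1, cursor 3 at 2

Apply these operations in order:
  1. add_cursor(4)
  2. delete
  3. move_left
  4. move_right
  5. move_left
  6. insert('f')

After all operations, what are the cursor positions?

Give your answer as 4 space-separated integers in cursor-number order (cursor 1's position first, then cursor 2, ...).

After op 1 (add_cursor(4)): buffer="izxk" (len 4), cursors c1@0 c2@1 c3@2 c4@4, authorship ....
After op 2 (delete): buffer="x" (len 1), cursors c1@0 c2@0 c3@0 c4@1, authorship .
After op 3 (move_left): buffer="x" (len 1), cursors c1@0 c2@0 c3@0 c4@0, authorship .
After op 4 (move_right): buffer="x" (len 1), cursors c1@1 c2@1 c3@1 c4@1, authorship .
After op 5 (move_left): buffer="x" (len 1), cursors c1@0 c2@0 c3@0 c4@0, authorship .
After op 6 (insert('f')): buffer="ffffx" (len 5), cursors c1@4 c2@4 c3@4 c4@4, authorship 1234.

Answer: 4 4 4 4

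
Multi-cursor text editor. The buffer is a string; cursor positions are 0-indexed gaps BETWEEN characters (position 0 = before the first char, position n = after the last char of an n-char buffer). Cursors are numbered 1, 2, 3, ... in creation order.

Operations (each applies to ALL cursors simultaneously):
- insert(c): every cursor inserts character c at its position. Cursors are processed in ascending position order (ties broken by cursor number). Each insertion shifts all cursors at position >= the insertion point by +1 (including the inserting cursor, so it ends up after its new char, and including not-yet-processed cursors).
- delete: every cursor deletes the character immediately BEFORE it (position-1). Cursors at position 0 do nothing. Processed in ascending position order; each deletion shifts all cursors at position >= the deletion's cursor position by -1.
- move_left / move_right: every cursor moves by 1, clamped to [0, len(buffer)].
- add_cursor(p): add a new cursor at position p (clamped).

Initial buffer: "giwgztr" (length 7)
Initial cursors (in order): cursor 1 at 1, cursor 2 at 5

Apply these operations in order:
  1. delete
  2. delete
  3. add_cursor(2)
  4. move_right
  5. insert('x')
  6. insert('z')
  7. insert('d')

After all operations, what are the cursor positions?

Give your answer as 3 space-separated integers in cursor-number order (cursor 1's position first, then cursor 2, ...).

Answer: 4 12 12

Derivation:
After op 1 (delete): buffer="iwgtr" (len 5), cursors c1@0 c2@3, authorship .....
After op 2 (delete): buffer="iwtr" (len 4), cursors c1@0 c2@2, authorship ....
After op 3 (add_cursor(2)): buffer="iwtr" (len 4), cursors c1@0 c2@2 c3@2, authorship ....
After op 4 (move_right): buffer="iwtr" (len 4), cursors c1@1 c2@3 c3@3, authorship ....
After op 5 (insert('x')): buffer="ixwtxxr" (len 7), cursors c1@2 c2@6 c3@6, authorship .1..23.
After op 6 (insert('z')): buffer="ixzwtxxzzr" (len 10), cursors c1@3 c2@9 c3@9, authorship .11..2323.
After op 7 (insert('d')): buffer="ixzdwtxxzzddr" (len 13), cursors c1@4 c2@12 c3@12, authorship .111..232323.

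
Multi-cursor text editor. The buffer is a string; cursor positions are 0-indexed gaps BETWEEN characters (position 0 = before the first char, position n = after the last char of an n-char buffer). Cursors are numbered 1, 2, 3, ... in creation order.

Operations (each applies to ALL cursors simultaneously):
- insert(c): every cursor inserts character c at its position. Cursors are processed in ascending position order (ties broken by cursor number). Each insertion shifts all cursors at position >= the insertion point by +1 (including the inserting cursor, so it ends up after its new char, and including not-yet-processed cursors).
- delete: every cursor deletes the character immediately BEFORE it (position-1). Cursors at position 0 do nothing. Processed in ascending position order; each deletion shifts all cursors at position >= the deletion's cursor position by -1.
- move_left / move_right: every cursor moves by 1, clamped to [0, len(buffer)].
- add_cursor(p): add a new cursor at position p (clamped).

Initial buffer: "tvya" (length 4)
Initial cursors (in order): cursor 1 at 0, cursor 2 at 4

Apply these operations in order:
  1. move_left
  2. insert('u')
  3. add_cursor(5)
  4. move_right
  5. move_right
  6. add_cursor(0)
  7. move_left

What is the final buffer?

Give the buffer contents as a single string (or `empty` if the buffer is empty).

After op 1 (move_left): buffer="tvya" (len 4), cursors c1@0 c2@3, authorship ....
After op 2 (insert('u')): buffer="utvyua" (len 6), cursors c1@1 c2@5, authorship 1...2.
After op 3 (add_cursor(5)): buffer="utvyua" (len 6), cursors c1@1 c2@5 c3@5, authorship 1...2.
After op 4 (move_right): buffer="utvyua" (len 6), cursors c1@2 c2@6 c3@6, authorship 1...2.
After op 5 (move_right): buffer="utvyua" (len 6), cursors c1@3 c2@6 c3@6, authorship 1...2.
After op 6 (add_cursor(0)): buffer="utvyua" (len 6), cursors c4@0 c1@3 c2@6 c3@6, authorship 1...2.
After op 7 (move_left): buffer="utvyua" (len 6), cursors c4@0 c1@2 c2@5 c3@5, authorship 1...2.

Answer: utvyua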